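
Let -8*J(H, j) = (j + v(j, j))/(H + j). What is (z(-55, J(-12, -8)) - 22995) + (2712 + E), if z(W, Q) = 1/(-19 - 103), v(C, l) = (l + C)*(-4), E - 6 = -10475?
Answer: -3751745/122 ≈ -30752.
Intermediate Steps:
E = -10469 (E = 6 - 10475 = -10469)
v(C, l) = -4*C - 4*l (v(C, l) = (C + l)*(-4) = -4*C - 4*l)
J(H, j) = 7*j/(8*(H + j)) (J(H, j) = -(j + (-4*j - 4*j))/(8*(H + j)) = -(j - 8*j)/(8*(H + j)) = -(-7*j)/(8*(H + j)) = -(-7)*j/(8*(H + j)) = 7*j/(8*(H + j)))
z(W, Q) = -1/122 (z(W, Q) = 1/(-122) = -1/122)
(z(-55, J(-12, -8)) - 22995) + (2712 + E) = (-1/122 - 22995) + (2712 - 10469) = -2805391/122 - 7757 = -3751745/122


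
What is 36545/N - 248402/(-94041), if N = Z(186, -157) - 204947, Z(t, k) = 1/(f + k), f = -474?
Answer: 3328350896069/1351280959542 ≈ 2.4631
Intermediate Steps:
Z(t, k) = 1/(-474 + k)
N = -129321558/631 (N = 1/(-474 - 157) - 204947 = 1/(-631) - 204947 = -1/631 - 204947 = -129321558/631 ≈ -2.0495e+5)
36545/N - 248402/(-94041) = 36545/(-129321558/631) - 248402/(-94041) = 36545*(-631/129321558) - 248402*(-1/94041) = -23059895/129321558 + 248402/94041 = 3328350896069/1351280959542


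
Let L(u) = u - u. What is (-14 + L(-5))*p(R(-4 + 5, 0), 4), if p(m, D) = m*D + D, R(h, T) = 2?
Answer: -168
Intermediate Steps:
p(m, D) = D + D*m (p(m, D) = D*m + D = D + D*m)
L(u) = 0
(-14 + L(-5))*p(R(-4 + 5, 0), 4) = (-14 + 0)*(4*(1 + 2)) = -56*3 = -14*12 = -168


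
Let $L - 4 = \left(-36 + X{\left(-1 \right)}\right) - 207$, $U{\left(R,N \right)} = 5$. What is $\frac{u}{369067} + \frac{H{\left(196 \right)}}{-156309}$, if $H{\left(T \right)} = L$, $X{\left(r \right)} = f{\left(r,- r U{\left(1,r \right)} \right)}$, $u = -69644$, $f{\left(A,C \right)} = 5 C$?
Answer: $- \frac{10807003658}{57688493703} \approx -0.18733$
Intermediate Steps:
$X{\left(r \right)} = - 25 r$ ($X{\left(r \right)} = 5 - r 5 = 5 \left(- 5 r\right) = - 25 r$)
$L = -214$ ($L = 4 - 218 = -214$)
$H{\left(T \right)} = -214$
$\frac{u}{369067} + \frac{H{\left(196 \right)}}{-156309} = - \frac{69644}{369067} - \frac{214}{-156309} = \left(-69644\right) \frac{1}{369067} - - \frac{214}{156309} = - \frac{69644}{369067} + \frac{214}{156309} = - \frac{10807003658}{57688493703}$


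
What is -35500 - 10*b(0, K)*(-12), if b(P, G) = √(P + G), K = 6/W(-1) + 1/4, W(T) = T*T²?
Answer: -35500 + 60*I*√23 ≈ -35500.0 + 287.75*I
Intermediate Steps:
W(T) = T³
K = -23/4 (K = 6/((-1)³) + 1/4 = 6/(-1) + 1*(¼) = 6*(-1) + ¼ = -6 + ¼ = -23/4 ≈ -5.7500)
b(P, G) = √(G + P)
-35500 - 10*b(0, K)*(-12) = -35500 - 10*√(-23/4 + 0)*(-12) = -35500 - 10*√(-23/4)*(-12) = -35500 - 10*(I*√23/2)*(-12) = -35500 - 5*I*√23*(-12) = -35500 - (-60)*I*√23 = -35500 + 60*I*√23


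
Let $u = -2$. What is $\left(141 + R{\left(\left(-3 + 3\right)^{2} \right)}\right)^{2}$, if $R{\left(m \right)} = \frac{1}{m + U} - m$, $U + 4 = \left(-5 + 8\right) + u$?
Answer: $\frac{178084}{9} \approx 19787.0$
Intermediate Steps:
$U = -3$ ($U = -4 + \left(\left(-5 + 8\right) - 2\right) = -4 + \left(3 - 2\right) = -4 + 1 = -3$)
$R{\left(m \right)} = \frac{1}{-3 + m} - m$ ($R{\left(m \right)} = \frac{1}{m - 3} - m = \frac{1}{-3 + m} - m$)
$\left(141 + R{\left(\left(-3 + 3\right)^{2} \right)}\right)^{2} = \left(141 + \frac{1 - \left(\left(-3 + 3\right)^{2}\right)^{2} + 3 \left(-3 + 3\right)^{2}}{-3 + \left(-3 + 3\right)^{2}}\right)^{2} = \left(141 + \frac{1 - \left(0^{2}\right)^{2} + 3 \cdot 0^{2}}{-3 + 0^{2}}\right)^{2} = \left(141 + \frac{1 - 0^{2} + 3 \cdot 0}{-3 + 0}\right)^{2} = \left(141 + \frac{1 - 0 + 0}{-3}\right)^{2} = \left(141 - \frac{1 + 0 + 0}{3}\right)^{2} = \left(141 - \frac{1}{3}\right)^{2} = \left(\frac{422}{3}\right)^{2} = \frac{178084}{9}$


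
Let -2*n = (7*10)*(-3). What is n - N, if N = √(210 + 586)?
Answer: 105 - 2*√199 ≈ 76.786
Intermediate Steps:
N = 2*√199 (N = √796 = 2*√199 ≈ 28.213)
n = 105 (n = -7*10*(-3)/2 = -35*(-3) = -½*(-210) = 105)
n - N = 105 - 2*√199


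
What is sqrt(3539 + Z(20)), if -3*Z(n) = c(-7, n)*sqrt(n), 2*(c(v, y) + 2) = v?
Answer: sqrt(31851 + 33*sqrt(5))/3 ≈ 59.558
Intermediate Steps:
c(v, y) = -2 + v/2
Z(n) = 11*sqrt(n)/6 (Z(n) = -(-2 + (1/2)*(-7))*sqrt(n)/3 = -(-2 - 7/2)*sqrt(n)/3 = -(-11)*sqrt(n)/6 = 11*sqrt(n)/6)
sqrt(3539 + Z(20)) = sqrt(3539 + 11*sqrt(20)/6) = sqrt(3539 + 11*(2*sqrt(5))/6) = sqrt(3539 + 11*sqrt(5)/3)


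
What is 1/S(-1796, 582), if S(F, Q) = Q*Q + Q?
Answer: 1/339306 ≈ 2.9472e-6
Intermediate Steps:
S(F, Q) = Q + Q² (S(F, Q) = Q² + Q = Q + Q²)
1/S(-1796, 582) = 1/(582*(1 + 582)) = 1/(582*583) = 1/339306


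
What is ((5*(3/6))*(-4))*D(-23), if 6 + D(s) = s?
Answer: 290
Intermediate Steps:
D(s) = -6 + s
((5*(3/6))*(-4))*D(-23) = ((5*(3/6))*(-4))*(-6 - 23) = ((5*(3*(1/6)))*(-4))*(-29) = ((5*(1/2))*(-4))*(-29) = ((5/2)*(-4))*(-29) = -10*(-29) = 290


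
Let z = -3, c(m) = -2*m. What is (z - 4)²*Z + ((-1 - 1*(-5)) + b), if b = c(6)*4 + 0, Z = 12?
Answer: 544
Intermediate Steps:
b = -48 (b = -2*6*4 + 0 = -12*4 + 0 = -48 + 0 = -48)
(z - 4)²*Z + ((-1 - 1*(-5)) + b) = (-3 - 4)²*12 + ((-1 - 1*(-5)) - 48) = (-7)²*12 + ((-1 + 5) - 48) = 49*12 + (4 - 48) = 588 - 44 = 544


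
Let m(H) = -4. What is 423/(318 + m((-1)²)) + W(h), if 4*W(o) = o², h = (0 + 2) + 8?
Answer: 8273/314 ≈ 26.347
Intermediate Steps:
h = 10 (h = 2 + 8 = 10)
W(o) = o²/4
423/(318 + m((-1)²)) + W(h) = 423/(318 - 4) + (¼)*10² = 423/314 + (¼)*100 = (1/314)*423 + 25 = 423/314 + 25 = 8273/314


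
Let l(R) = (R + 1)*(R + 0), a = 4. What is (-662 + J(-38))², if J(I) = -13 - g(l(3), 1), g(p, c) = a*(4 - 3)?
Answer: 461041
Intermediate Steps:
l(R) = R*(1 + R) (l(R) = (1 + R)*R = R*(1 + R))
g(p, c) = 4 (g(p, c) = 4*(4 - 3) = 4*1 = 4)
J(I) = -17 (J(I) = -13 - 1*4 = -13 - 4 = -17)
(-662 + J(-38))² = (-662 - 17)² = (-679)² = 461041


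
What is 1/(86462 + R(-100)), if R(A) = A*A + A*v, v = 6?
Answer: 1/95862 ≈ 1.0432e-5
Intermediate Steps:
R(A) = A**2 + 6*A (R(A) = A*A + A*6 = A**2 + 6*A)
1/(86462 + R(-100)) = 1/(86462 - 100*(6 - 100)) = 1/(86462 - 100*(-94)) = 1/(86462 + 9400) = 1/95862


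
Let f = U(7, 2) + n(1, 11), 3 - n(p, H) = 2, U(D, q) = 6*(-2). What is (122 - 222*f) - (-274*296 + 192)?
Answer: 83476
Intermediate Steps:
U(D, q) = -12
n(p, H) = 1 (n(p, H) = 3 - 1*2 = 3 - 2 = 1)
f = -11 (f = -12 + 1 = -11)
(122 - 222*f) - (-274*296 + 192) = (122 - 222*(-11)) - (-274*296 + 192) = (122 + 2442) - (-81104 + 192) = 2564 - 1*(-80912) = 2564 + 80912 = 83476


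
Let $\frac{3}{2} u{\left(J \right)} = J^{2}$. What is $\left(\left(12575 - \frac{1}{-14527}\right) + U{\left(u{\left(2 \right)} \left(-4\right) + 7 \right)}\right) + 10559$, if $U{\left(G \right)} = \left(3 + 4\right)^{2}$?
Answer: $\frac{336779442}{14527} \approx 23183.0$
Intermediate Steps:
$u{\left(J \right)} = \frac{2 J^{2}}{3}$
$U{\left(G \right)} = 49$ ($U{\left(G \right)} = 7^{2} = 49$)
$\left(\left(12575 - \frac{1}{-14527}\right) + U{\left(u{\left(2 \right)} \left(-4\right) + 7 \right)}\right) + 10559 = \left(\left(12575 - \frac{1}{-14527}\right) + 49\right) + 10559 = \left(\left(12575 - - \frac{1}{14527}\right) + 49\right) + 10559 = \left(\left(12575 + \frac{1}{14527}\right) + 49\right) + 10559 = \left(\frac{182677026}{14527} + 49\right) + 10559 = \frac{183388849}{14527} + 10559 = \frac{336779442}{14527}$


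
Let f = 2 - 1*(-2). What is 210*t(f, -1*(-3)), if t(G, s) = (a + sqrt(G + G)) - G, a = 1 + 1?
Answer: -420 + 420*sqrt(2) ≈ 173.97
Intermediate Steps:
a = 2
f = 4 (f = 2 + 2 = 4)
t(G, s) = 2 - G + sqrt(2)*sqrt(G) (t(G, s) = (2 + sqrt(G + G)) - G = (2 + sqrt(2*G)) - G = (2 + sqrt(2)*sqrt(G)) - G = 2 - G + sqrt(2)*sqrt(G))
210*t(f, -1*(-3)) = 210*(2 - 1*4 + sqrt(2)*sqrt(4)) = 210*(2 - 4 + sqrt(2)*2) = 210*(2 - 4 + 2*sqrt(2)) = 210*(-2 + 2*sqrt(2)) = -420 + 420*sqrt(2)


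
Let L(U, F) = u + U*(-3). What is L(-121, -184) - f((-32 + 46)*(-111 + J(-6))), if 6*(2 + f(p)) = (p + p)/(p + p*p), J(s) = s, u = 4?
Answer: 1812160/4911 ≈ 369.00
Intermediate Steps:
L(U, F) = 4 - 3*U (L(U, F) = 4 + U*(-3) = 4 - 3*U)
f(p) = -2 + p/(3*(p + p**2)) (f(p) = -2 + ((p + p)/(p + p*p))/6 = -2 + ((2*p)/(p + p**2))/6 = -2 + (2*p/(p + p**2))/6 = -2 + p/(3*(p + p**2)))
L(-121, -184) - f((-32 + 46)*(-111 + J(-6))) = (4 - 3*(-121)) - (-5 - 6*(-32 + 46)*(-111 - 6))/(3*(1 + (-32 + 46)*(-111 - 6))) = (4 + 363) - (-5 - 84*(-117))/(3*(1 + 14*(-117))) = 367 - (-5 - 6*(-1638))/(3*(1 - 1638)) = 367 - (-5 + 9828)/(3*(-1637)) = 367 - (-1)*9823/(3*1637) = 367 - 1*(-9823/4911) = 367 + 9823/4911 = 1812160/4911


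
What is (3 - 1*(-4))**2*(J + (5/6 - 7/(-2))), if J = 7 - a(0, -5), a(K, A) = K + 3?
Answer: 1225/3 ≈ 408.33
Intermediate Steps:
a(K, A) = 3 + K
J = 4 (J = 7 - (3 + 0) = 7 - 1*3 = 7 - 3 = 4)
(3 - 1*(-4))**2*(J + (5/6 - 7/(-2))) = (3 - 1*(-4))**2*(4 + (5/6 - 7/(-2))) = (3 + 4)**2*(4 + (5*(1/6) - 7*(-1/2))) = 7**2*(4 + (5/6 + 7/2)) = 49*(4 + 13/3) = 49*(25/3) = 1225/3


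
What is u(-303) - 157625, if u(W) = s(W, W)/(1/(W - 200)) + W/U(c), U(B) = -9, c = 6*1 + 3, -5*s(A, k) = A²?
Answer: 136175911/15 ≈ 9.0784e+6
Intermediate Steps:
s(A, k) = -A²/5
c = 9 (c = 6 + 3 = 9)
u(W) = -W/9 - W²*(-200 + W)/5 (u(W) = (-W²/5)/(1/(W - 200)) + W/(-9) = (-W²/5)/(1/(-200 + W)) + W*(-⅑) = (-W²/5)*(-200 + W) - W/9 = -W²*(-200 + W)/5 - W/9 = -W/9 - W²*(-200 + W)/5)
u(-303) - 157625 = (1/45)*(-303)*(-5 + 9*(-303)*(200 - 1*(-303))) - 157625 = (1/45)*(-303)*(-5 + 9*(-303)*(200 + 303)) - 157625 = (1/45)*(-303)*(-5 + 9*(-303)*503) - 157625 = (1/45)*(-303)*(-5 - 1371681) - 157625 = (1/45)*(-303)*(-1371686) - 157625 = 138540286/15 - 157625 = 136175911/15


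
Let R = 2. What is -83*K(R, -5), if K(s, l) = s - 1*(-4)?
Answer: -498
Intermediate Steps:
K(s, l) = 4 + s (K(s, l) = s + 4 = 4 + s)
-83*K(R, -5) = -83*(4 + 2) = -83*6 = -498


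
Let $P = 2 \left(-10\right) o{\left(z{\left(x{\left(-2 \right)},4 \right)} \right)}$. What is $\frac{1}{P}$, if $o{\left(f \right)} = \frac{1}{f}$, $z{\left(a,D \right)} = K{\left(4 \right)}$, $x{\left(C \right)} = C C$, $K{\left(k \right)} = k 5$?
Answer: $-1$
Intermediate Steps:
$K{\left(k \right)} = 5 k$
$x{\left(C \right)} = C^{2}$
$z{\left(a,D \right)} = 20$ ($z{\left(a,D \right)} = 5 \cdot 4 = 20$)
$P = -1$ ($P = \frac{2 \left(-10\right)}{20} = \left(-20\right) \frac{1}{20} = -1$)
$\frac{1}{P} = \frac{1}{-1} = -1$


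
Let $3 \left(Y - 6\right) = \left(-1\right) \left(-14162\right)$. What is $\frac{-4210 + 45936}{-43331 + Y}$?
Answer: $- \frac{125178}{115813} \approx -1.0809$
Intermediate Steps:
$Y = \frac{14180}{3}$ ($Y = 6 + \frac{\left(-1\right) \left(-14162\right)}{3} = 6 + \frac{1}{3} \cdot 14162 = 6 + \frac{14162}{3} = \frac{14180}{3} \approx 4726.7$)
$\frac{-4210 + 45936}{-43331 + Y} = \frac{-4210 + 45936}{-43331 + \frac{14180}{3}} = \frac{41726}{- \frac{115813}{3}} = 41726 \left(- \frac{3}{115813}\right) = - \frac{125178}{115813}$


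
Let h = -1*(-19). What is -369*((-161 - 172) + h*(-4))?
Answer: 150921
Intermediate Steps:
h = 19
-369*((-161 - 172) + h*(-4)) = -369*((-161 - 172) + 19*(-4)) = -369*(-333 - 76) = -369*(-409) = 150921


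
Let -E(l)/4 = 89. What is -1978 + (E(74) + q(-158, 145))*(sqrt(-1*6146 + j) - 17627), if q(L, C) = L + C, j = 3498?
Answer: 6502385 - 738*I*sqrt(662) ≈ 6.5024e+6 - 18988.0*I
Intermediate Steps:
E(l) = -356 (E(l) = -4*89 = -356)
q(L, C) = C + L
-1978 + (E(74) + q(-158, 145))*(sqrt(-1*6146 + j) - 17627) = -1978 + (-356 + (145 - 158))*(sqrt(-1*6146 + 3498) - 17627) = -1978 + (-356 - 13)*(sqrt(-6146 + 3498) - 17627) = -1978 - 369*(sqrt(-2648) - 17627) = -1978 - 369*(2*I*sqrt(662) - 17627) = -1978 - 369*(-17627 + 2*I*sqrt(662)) = -1978 + (6504363 - 738*I*sqrt(662)) = 6502385 - 738*I*sqrt(662)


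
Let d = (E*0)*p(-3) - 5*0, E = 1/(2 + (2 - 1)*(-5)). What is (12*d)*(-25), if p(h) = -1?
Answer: 0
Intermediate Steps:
E = -⅓ (E = 1/(2 + 1*(-5)) = 1/(2 - 5) = 1/(-3) = -⅓ ≈ -0.33333)
d = 0 (d = -⅓*0*(-1) - 5*0 = 0*(-1) + 0 = 0 + 0 = 0)
(12*d)*(-25) = (12*0)*(-25) = 0*(-25) = 0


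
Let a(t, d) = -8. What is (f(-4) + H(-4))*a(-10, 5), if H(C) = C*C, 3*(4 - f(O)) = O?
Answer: -512/3 ≈ -170.67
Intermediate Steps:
f(O) = 4 - O/3
H(C) = C²
(f(-4) + H(-4))*a(-10, 5) = ((4 - ⅓*(-4)) + (-4)²)*(-8) = ((4 + 4/3) + 16)*(-8) = (16/3 + 16)*(-8) = (64/3)*(-8) = -512/3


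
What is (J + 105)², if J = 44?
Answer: 22201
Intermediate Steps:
(J + 105)² = (44 + 105)² = 149² = 22201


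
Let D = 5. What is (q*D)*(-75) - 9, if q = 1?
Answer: -384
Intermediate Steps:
(q*D)*(-75) - 9 = (1*5)*(-75) - 9 = 5*(-75) - 9 = -375 - 9 = -384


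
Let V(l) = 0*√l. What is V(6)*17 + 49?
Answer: 49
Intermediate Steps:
V(l) = 0
V(6)*17 + 49 = 0*17 + 49 = 0 + 49 = 49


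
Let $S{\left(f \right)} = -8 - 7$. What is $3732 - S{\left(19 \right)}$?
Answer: $3747$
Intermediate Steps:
$S{\left(f \right)} = -15$
$3732 - S{\left(19 \right)} = 3732 - -15 = 3732 + 15 = 3747$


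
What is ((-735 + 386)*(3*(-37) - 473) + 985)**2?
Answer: 41943449601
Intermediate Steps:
((-735 + 386)*(3*(-37) - 473) + 985)**2 = (-349*(-111 - 473) + 985)**2 = (-349*(-584) + 985)**2 = (203816 + 985)**2 = 204801**2 = 41943449601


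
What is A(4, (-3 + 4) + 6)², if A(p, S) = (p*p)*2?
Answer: 1024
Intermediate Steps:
A(p, S) = 2*p² (A(p, S) = p²*2 = 2*p²)
A(4, (-3 + 4) + 6)² = (2*4²)² = (2*16)² = 32² = 1024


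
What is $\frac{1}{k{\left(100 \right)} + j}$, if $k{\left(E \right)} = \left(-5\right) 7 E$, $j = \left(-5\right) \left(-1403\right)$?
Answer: $\frac{1}{3515} \approx 0.00028449$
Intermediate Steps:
$j = 7015$
$k{\left(E \right)} = - 35 E$
$\frac{1}{k{\left(100 \right)} + j} = \frac{1}{\left(-35\right) 100 + 7015} = \frac{1}{-3500 + 7015} = \frac{1}{3515}$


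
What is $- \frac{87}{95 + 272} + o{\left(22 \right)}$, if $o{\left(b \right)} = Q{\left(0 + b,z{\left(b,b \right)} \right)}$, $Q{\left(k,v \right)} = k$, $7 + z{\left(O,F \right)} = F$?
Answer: $\frac{7987}{367} \approx 21.763$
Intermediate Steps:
$z{\left(O,F \right)} = -7 + F$
$o{\left(b \right)} = b$ ($o{\left(b \right)} = 0 + b = b$)
$- \frac{87}{95 + 272} + o{\left(22 \right)} = - \frac{87}{95 + 272} + 22 = - \frac{87}{367} + 22 = \frac{7987}{367}$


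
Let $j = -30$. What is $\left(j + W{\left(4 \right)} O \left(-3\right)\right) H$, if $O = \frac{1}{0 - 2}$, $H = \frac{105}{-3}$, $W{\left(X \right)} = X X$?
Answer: $210$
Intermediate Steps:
$W{\left(X \right)} = X^{2}$
$H = -35$ ($H = 105 \left(- \frac{1}{3}\right) = -35$)
$O = - \frac{1}{2}$ ($O = \frac{1}{-2} = - \frac{1}{2} \approx -0.5$)
$\left(j + W{\left(4 \right)} O \left(-3\right)\right) H = \left(-30 + 4^{2} \left(- \frac{1}{2}\right) \left(-3\right)\right) \left(-35\right) = \left(-30 + 16 \left(- \frac{1}{2}\right) \left(-3\right)\right) \left(-35\right) = \left(-30 - -24\right) \left(-35\right) = \left(-30 + 24\right) \left(-35\right) = \left(-6\right) \left(-35\right) = 210$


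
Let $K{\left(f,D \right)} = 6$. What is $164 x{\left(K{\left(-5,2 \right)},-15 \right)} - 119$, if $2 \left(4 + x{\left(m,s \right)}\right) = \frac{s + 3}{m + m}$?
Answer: $-857$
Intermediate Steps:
$x{\left(m,s \right)} = -4 + \frac{3 + s}{4 m}$ ($x{\left(m,s \right)} = -4 + \frac{\left(s + 3\right) \frac{1}{m + m}}{2} = -4 + \frac{\left(3 + s\right) \frac{1}{2 m}}{2} = -4 + \frac{\frac{1}{2} \frac{1}{m} \left(3 + s\right)}{2} = -4 + \frac{3 + s}{4 m}$)
$164 x{\left(K{\left(-5,2 \right)},-15 \right)} - 119 = 164 \frac{3 - 15 - 96}{4 \cdot 6} - 119 = 164 \cdot \frac{1}{4} \cdot \frac{1}{6} \left(3 - 15 - 96\right) - 119 = 164 \cdot \frac{1}{4} \cdot \frac{1}{6} \left(-108\right) - 119 = 164 \left(- \frac{9}{2}\right) - 119 = -738 - 119 = -857$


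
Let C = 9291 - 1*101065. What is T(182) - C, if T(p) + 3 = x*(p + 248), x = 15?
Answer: 98221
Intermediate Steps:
C = -91774 (C = 9291 - 101065 = -91774)
T(p) = 3717 + 15*p (T(p) = -3 + 15*(p + 248) = -3 + 15*(248 + p) = -3 + (3720 + 15*p) = 3717 + 15*p)
T(182) - C = (3717 + 15*182) - 1*(-91774) = (3717 + 2730) + 91774 = 6447 + 91774 = 98221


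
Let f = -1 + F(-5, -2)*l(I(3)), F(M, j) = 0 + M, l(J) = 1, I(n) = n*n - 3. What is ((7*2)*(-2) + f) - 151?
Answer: -185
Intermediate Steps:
I(n) = -3 + n² (I(n) = n² - 3 = -3 + n²)
F(M, j) = M
f = -6 (f = -1 - 5*1 = -1 - 5 = -6)
((7*2)*(-2) + f) - 151 = ((7*2)*(-2) - 6) - 151 = (14*(-2) - 6) - 151 = (-28 - 6) - 151 = -34 - 151 = -185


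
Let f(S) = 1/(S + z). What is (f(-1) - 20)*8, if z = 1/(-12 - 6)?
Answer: -3184/19 ≈ -167.58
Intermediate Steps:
z = -1/18 (z = 1/(-18) = -1/18 ≈ -0.055556)
f(S) = 1/(-1/18 + S) (f(S) = 1/(S - 1/18) = 1/(-1/18 + S))
(f(-1) - 20)*8 = (18/(-1 + 18*(-1)) - 20)*8 = (18/(-1 - 18) - 20)*8 = (18/(-19) - 20)*8 = (18*(-1/19) - 20)*8 = (-18/19 - 20)*8 = -398/19*8 = -3184/19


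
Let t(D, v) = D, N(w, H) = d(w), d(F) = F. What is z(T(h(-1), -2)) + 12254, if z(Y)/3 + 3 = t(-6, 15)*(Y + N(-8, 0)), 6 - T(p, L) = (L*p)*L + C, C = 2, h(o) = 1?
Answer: 12389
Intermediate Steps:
N(w, H) = w
T(p, L) = 4 - p*L**2 (T(p, L) = 6 - ((L*p)*L + 2) = 6 - (p*L**2 + 2) = 6 - (2 + p*L**2) = 6 + (-2 - p*L**2) = 4 - p*L**2)
z(Y) = 135 - 18*Y (z(Y) = -9 + 3*(-6*(Y - 8)) = -9 + 3*(-6*(-8 + Y)) = -9 + 3*(48 - 6*Y) = -9 + (144 - 18*Y) = 135 - 18*Y)
z(T(h(-1), -2)) + 12254 = (135 - 18*(4 - 1*1*(-2)**2)) + 12254 = (135 - 18*(4 - 1*1*4)) + 12254 = (135 - 18*(4 - 4)) + 12254 = (135 - 18*0) + 12254 = (135 + 0) + 12254 = 135 + 12254 = 12389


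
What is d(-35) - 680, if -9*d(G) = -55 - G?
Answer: -6100/9 ≈ -677.78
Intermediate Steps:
d(G) = 55/9 + G/9 (d(G) = -(-55 - G)/9 = 55/9 + G/9)
d(-35) - 680 = (55/9 + (1/9)*(-35)) - 680 = (55/9 - 35/9) - 680 = 20/9 - 680 = -6100/9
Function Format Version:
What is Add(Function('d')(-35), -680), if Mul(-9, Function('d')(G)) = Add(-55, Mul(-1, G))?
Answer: Rational(-6100, 9) ≈ -677.78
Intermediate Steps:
Function('d')(G) = Add(Rational(55, 9), Mul(Rational(1, 9), G)) (Function('d')(G) = Mul(Rational(-1, 9), Add(-55, Mul(-1, G))) = Add(Rational(55, 9), Mul(Rational(1, 9), G)))
Add(Function('d')(-35), -680) = Add(Add(Rational(55, 9), Mul(Rational(1, 9), -35)), -680) = Add(Add(Rational(55, 9), Rational(-35, 9)), -680) = Add(Rational(20, 9), -680) = Rational(-6100, 9)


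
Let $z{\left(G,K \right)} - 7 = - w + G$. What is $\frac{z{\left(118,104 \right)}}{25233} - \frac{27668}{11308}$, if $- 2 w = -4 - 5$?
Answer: $- \frac{348392015}{142667382} \approx -2.442$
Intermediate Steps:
$w = \frac{9}{2}$ ($w = - \frac{-4 - 5}{2} = \left(- \frac{1}{2}\right) \left(-9\right) = \frac{9}{2} \approx 4.5$)
$z{\left(G,K \right)} = \frac{5}{2} + G$ ($z{\left(G,K \right)} = 7 + \left(\left(-1\right) \frac{9}{2} + G\right) = 7 + \left(- \frac{9}{2} + G\right) = \frac{5}{2} + G$)
$\frac{z{\left(118,104 \right)}}{25233} - \frac{27668}{11308} = \frac{\frac{5}{2} + 118}{25233} - \frac{27668}{11308} = \frac{241}{2} \cdot \frac{1}{25233} - \frac{6917}{2827} = \frac{241}{50466} - \frac{6917}{2827} = - \frac{348392015}{142667382}$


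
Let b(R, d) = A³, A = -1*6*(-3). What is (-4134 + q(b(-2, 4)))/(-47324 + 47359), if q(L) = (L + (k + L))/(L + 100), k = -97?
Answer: -24511321/207620 ≈ -118.06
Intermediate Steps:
A = 18 (A = -6*(-3) = 18)
b(R, d) = 5832 (b(R, d) = 18³ = 5832)
q(L) = (-97 + 2*L)/(100 + L) (q(L) = (L + (-97 + L))/(L + 100) = (-97 + 2*L)/(100 + L))
(-4134 + q(b(-2, 4)))/(-47324 + 47359) = (-4134 + (-97 + 2*5832)/(100 + 5832))/(-47324 + 47359) = (-4134 + (-97 + 11664)/5932)/35 = (-4134 + (1/5932)*11567)*(1/35) = (-4134 + 11567/5932)*(1/35) = -24511321/5932*1/35 = -24511321/207620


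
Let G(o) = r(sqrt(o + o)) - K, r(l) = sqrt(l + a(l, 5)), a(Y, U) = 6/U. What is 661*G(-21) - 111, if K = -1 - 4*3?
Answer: 8482 + 661*sqrt(30 + 25*I*sqrt(42))/5 ≈ 9786.6 + 1085.2*I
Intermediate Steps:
K = -13 (K = -1 - 12 = -13)
r(l) = sqrt(6/5 + l) (r(l) = sqrt(l + 6/5) = sqrt(6/5 + l))
G(o) = 13 + sqrt(30 + 25*sqrt(2)*sqrt(o))/5 (G(o) = sqrt(30 + 25*sqrt(o + o))/5 - 1*(-13) = sqrt(30 + 25*sqrt(2*o))/5 + 13 = sqrt(30 + 25*(sqrt(2)*sqrt(o)))/5 + 13 = sqrt(30 + 25*sqrt(2)*sqrt(o))/5 + 13 = 13 + sqrt(30 + 25*sqrt(2)*sqrt(o))/5)
661*G(-21) - 111 = 661*(13 + sqrt(30 + 25*sqrt(2)*sqrt(-21))/5) - 111 = 661*(13 + sqrt(30 + 25*sqrt(2)*(I*sqrt(21)))/5) - 111 = 661*(13 + sqrt(30 + 25*I*sqrt(42))/5) - 111 = (8593 + 661*sqrt(30 + 25*I*sqrt(42))/5) - 111 = 8482 + 661*sqrt(30 + 25*I*sqrt(42))/5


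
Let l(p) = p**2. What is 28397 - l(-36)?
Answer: 27101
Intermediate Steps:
28397 - l(-36) = 28397 - 1*(-36)**2 = 28397 - 1*1296 = 28397 - 1296 = 27101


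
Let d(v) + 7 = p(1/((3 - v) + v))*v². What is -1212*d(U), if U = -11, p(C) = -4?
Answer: 595092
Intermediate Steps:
d(v) = -7 - 4*v²
-1212*d(U) = -1212*(-7 - 4*(-11)²) = -1212*(-7 - 4*121) = -1212*(-7 - 484) = -1212*(-491) = 595092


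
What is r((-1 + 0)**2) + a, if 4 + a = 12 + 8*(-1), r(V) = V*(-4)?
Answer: -4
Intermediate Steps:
r(V) = -4*V
a = 0 (a = -4 + (12 + 8*(-1)) = -4 + (12 - 8) = -4 + 4 = 0)
r((-1 + 0)**2) + a = -4*(-1 + 0)**2 + 0 = -4*(-1)**2 + 0 = -4*1 + 0 = -4 + 0 = -4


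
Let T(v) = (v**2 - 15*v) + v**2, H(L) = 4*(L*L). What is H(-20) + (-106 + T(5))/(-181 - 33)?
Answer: 342531/214 ≈ 1600.6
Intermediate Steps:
H(L) = 4*L**2
T(v) = -15*v + 2*v**2
H(-20) + (-106 + T(5))/(-181 - 33) = 4*(-20)**2 + (-106 + 5*(-15 + 2*5))/(-181 - 33) = 4*400 + (-106 + 5*(-15 + 10))/(-214) = 1600 + (-106 + 5*(-5))*(-1/214) = 1600 + (-106 - 25)*(-1/214) = 1600 - 131*(-1/214) = 1600 + 131/214 = 342531/214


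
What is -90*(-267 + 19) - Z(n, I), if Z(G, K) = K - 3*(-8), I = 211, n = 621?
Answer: 22085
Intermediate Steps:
Z(G, K) = 24 + K (Z(G, K) = K + 24 = 24 + K)
-90*(-267 + 19) - Z(n, I) = -90*(-267 + 19) - (24 + 211) = -90*(-248) - 1*235 = 22320 - 235 = 22085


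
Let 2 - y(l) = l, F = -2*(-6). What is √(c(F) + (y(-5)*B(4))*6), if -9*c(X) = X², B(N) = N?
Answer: 2*√38 ≈ 12.329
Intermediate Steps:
F = 12
y(l) = 2 - l
c(X) = -X²/9
√(c(F) + (y(-5)*B(4))*6) = √(-⅑*12² + ((2 - 1*(-5))*4)*6) = √(-⅑*144 + ((2 + 5)*4)*6) = √(-16 + (7*4)*6) = √(-16 + 28*6) = √(-16 + 168) = √152 = 2*√38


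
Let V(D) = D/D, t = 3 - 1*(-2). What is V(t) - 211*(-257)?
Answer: 54228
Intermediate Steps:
t = 5 (t = 3 + 2 = 5)
V(D) = 1
V(t) - 211*(-257) = 1 - 211*(-257) = 1 + 54227 = 54228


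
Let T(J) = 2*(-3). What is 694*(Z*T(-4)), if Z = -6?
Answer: 24984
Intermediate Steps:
T(J) = -6
694*(Z*T(-4)) = 694*(-6*(-6)) = 694*36 = 24984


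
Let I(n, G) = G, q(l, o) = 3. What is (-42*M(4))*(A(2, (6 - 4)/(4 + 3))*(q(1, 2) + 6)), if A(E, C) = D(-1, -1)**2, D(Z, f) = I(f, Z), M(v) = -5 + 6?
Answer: -378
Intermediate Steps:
M(v) = 1
D(Z, f) = Z
A(E, C) = 1 (A(E, C) = (-1)**2 = 1)
(-42*M(4))*(A(2, (6 - 4)/(4 + 3))*(q(1, 2) + 6)) = (-42*1)*(1*(3 + 6)) = -42*9 = -378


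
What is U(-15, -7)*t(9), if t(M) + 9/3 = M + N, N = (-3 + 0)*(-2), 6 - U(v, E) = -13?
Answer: 228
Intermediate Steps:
U(v, E) = 19 (U(v, E) = 6 - 1*(-13) = 6 + 13 = 19)
N = 6 (N = -3*(-2) = 6)
t(M) = 3 + M (t(M) = -3 + (M + 6) = -3 + (6 + M) = 3 + M)
U(-15, -7)*t(9) = 19*(3 + 9) = 19*12 = 228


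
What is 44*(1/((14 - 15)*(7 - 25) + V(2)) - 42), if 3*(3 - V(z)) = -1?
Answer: -29535/16 ≈ -1845.9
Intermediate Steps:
V(z) = 10/3 (V(z) = 3 - 1/3*(-1) = 3 + 1/3 = 10/3)
44*(1/((14 - 15)*(7 - 25) + V(2)) - 42) = 44*(1/((14 - 15)*(7 - 25) + 10/3) - 42) = 44*(1/(-1*(-18) + 10/3) - 42) = 44*(1/(18 + 10/3) - 42) = 44*(1/(64/3) - 42) = 44*(3/64 - 42) = 44*(-2685/64) = -29535/16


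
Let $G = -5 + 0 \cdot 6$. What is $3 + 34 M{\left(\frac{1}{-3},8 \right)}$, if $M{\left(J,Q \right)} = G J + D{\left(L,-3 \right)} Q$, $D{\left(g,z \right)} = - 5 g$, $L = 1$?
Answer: $- \frac{3901}{3} \approx -1300.3$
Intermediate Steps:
$G = -5$ ($G = -5 + 0 = -5$)
$M{\left(J,Q \right)} = - 5 J - 5 Q$ ($M{\left(J,Q \right)} = - 5 J + \left(-5\right) 1 Q = - 5 J - 5 Q$)
$3 + 34 M{\left(\frac{1}{-3},8 \right)} = 3 + 34 \left(- \frac{5}{-3} - 40\right) = 3 + 34 \left(\left(-5\right) \left(- \frac{1}{3}\right) - 40\right) = 3 + 34 \left(\frac{5}{3} - 40\right) = 3 + 34 \left(- \frac{115}{3}\right) = 3 - \frac{3910}{3} = - \frac{3901}{3}$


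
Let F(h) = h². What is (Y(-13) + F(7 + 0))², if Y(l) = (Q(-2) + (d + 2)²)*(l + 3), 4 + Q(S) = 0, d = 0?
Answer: 2401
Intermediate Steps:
Q(S) = -4 (Q(S) = -4 + 0 = -4)
Y(l) = 0 (Y(l) = (-4 + (0 + 2)²)*(l + 3) = (-4 + 2²)*(3 + l) = (-4 + 4)*(3 + l) = 0*(3 + l) = 0)
(Y(-13) + F(7 + 0))² = (0 + (7 + 0)²)² = (0 + 7²)² = (0 + 49)² = 49² = 2401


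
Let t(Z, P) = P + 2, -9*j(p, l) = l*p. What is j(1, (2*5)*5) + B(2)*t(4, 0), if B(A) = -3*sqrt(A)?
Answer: -50/9 - 6*sqrt(2) ≈ -14.041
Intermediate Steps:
j(p, l) = -l*p/9
t(Z, P) = 2 + P
j(1, (2*5)*5) + B(2)*t(4, 0) = -1/9*(2*5)*5*1 + (-3*sqrt(2))*(2 + 0) = -1/9*10*5*1 - 3*sqrt(2)*2 = -1/9*50*1 - 6*sqrt(2) = -50/9 - 6*sqrt(2)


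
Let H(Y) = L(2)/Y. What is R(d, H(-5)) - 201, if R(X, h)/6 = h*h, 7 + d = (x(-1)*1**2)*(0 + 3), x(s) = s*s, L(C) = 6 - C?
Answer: -4929/25 ≈ -197.16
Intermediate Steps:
x(s) = s**2
H(Y) = 4/Y (H(Y) = (6 - 1*2)/Y = (6 - 2)/Y = 4/Y)
d = -4 (d = -7 + ((-1)**2*1**2)*(0 + 3) = -7 + (1*1)*3 = -7 + 1*3 = -7 + 3 = -4)
R(X, h) = 6*h**2 (R(X, h) = 6*(h*h) = 6*h**2)
R(d, H(-5)) - 201 = 6*(4/(-5))**2 - 201 = 6*(4*(-1/5))**2 - 201 = 6*(-4/5)**2 - 201 = 6*(16/25) - 201 = 96/25 - 201 = -4929/25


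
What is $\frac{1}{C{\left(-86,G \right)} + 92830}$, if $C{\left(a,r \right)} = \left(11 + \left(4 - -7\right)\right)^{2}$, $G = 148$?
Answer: $\frac{1}{93314} \approx 1.0717 \cdot 10^{-5}$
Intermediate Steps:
$C{\left(a,r \right)} = 484$ ($C{\left(a,r \right)} = \left(11 + \left(4 + 7\right)\right)^{2} = \left(11 + 11\right)^{2} = 22^{2} = 484$)
$\frac{1}{C{\left(-86,G \right)} + 92830} = \frac{1}{484 + 92830} = \frac{1}{93314}$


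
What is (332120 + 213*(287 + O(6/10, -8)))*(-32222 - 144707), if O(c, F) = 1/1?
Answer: -69615192056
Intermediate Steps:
O(c, F) = 1
(332120 + 213*(287 + O(6/10, -8)))*(-32222 - 144707) = (332120 + 213*(287 + 1))*(-32222 - 144707) = (332120 + 213*288)*(-176929) = (332120 + 61344)*(-176929) = 393464*(-176929) = -69615192056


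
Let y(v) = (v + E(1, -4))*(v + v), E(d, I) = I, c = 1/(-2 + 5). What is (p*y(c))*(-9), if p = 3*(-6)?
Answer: -396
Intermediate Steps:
c = ⅓ (c = 1/3 = ⅓ ≈ 0.33333)
y(v) = 2*v*(-4 + v) (y(v) = (v - 4)*(v + v) = (-4 + v)*(2*v) = 2*v*(-4 + v))
p = -18
(p*y(c))*(-9) = -36*(-4 + ⅓)/3*(-9) = -36*(-11)/(3*3)*(-9) = -18*(-22/9)*(-9) = 44*(-9) = -396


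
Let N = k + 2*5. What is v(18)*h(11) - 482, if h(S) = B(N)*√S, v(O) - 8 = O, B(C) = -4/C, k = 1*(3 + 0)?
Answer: -482 - 8*√11 ≈ -508.53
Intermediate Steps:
k = 3 (k = 1*3 = 3)
N = 13 (N = 3 + 2*5 = 3 + 10 = 13)
v(O) = 8 + O
h(S) = -4*√S/13 (h(S) = (-4/13)*√S = (-4*1/13)*√S = -4*√S/13)
v(18)*h(11) - 482 = (8 + 18)*(-4*√11/13) - 482 = 26*(-4*√11/13) - 482 = -8*√11 - 482 = -482 - 8*√11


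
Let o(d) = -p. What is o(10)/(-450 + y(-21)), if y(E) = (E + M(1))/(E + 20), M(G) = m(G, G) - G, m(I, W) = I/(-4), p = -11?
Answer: -44/1711 ≈ -0.025716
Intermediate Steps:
m(I, W) = -I/4 (m(I, W) = I*(-¼) = -I/4)
M(G) = -5*G/4 (M(G) = -G/4 - G = -5*G/4)
o(d) = 11 (o(d) = -1*(-11) = 11)
y(E) = (-5/4 + E)/(20 + E) (y(E) = (E - 5/4*1)/(E + 20) = (E - 5/4)/(20 + E) = (-5/4 + E)/(20 + E))
o(10)/(-450 + y(-21)) = 11/(-450 + (-5/4 - 21)/(20 - 21)) = 11/(-450 - 89/4/(-1)) = 11/(-450 - 1*(-89/4)) = 11/(-450 + 89/4) = 11/(-1711/4) = 11*(-4/1711) = -44/1711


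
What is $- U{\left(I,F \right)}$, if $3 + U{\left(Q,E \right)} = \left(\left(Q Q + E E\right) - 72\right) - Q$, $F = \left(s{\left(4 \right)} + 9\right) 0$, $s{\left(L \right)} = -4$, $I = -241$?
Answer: $-58247$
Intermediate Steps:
$F = 0$ ($F = \left(-4 + 9\right) 0 = 5 \cdot 0 = 0$)
$U{\left(Q,E \right)} = -75 + E^{2} + Q^{2} - Q$ ($U{\left(Q,E \right)} = -3 - \left(72 + Q - E E - Q Q\right) = -3 - \left(72 + Q - E^{2} - Q^{2}\right) = -3 + \left(-72 + E^{2} + Q^{2} - Q\right) = -75 + E^{2} + Q^{2} - Q$)
$- U{\left(I,F \right)} = - (-75 + 0^{2} + \left(-241\right)^{2} - -241) = - (-75 + 0 + 58081 + 241) = \left(-1\right) 58247 = -58247$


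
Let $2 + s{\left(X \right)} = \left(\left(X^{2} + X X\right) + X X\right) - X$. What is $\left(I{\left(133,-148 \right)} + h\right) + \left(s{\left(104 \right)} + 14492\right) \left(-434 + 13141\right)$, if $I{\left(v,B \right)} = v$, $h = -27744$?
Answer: $595092027$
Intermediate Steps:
$s{\left(X \right)} = -2 - X + 3 X^{2}$ ($s{\left(X \right)} = -2 - \left(X - X^{2} - 2 X X\right) = -2 - \left(X - 3 X^{2}\right) = -2 + \left(3 X^{2} - X\right) = -2 + \left(- X + 3 X^{2}\right) = -2 - X + 3 X^{2}$)
$\left(I{\left(133,-148 \right)} + h\right) + \left(s{\left(104 \right)} + 14492\right) \left(-434 + 13141\right) = \left(133 - 27744\right) + \left(\left(-2 - 104 + 3 \cdot 104^{2}\right) + 14492\right) \left(-434 + 13141\right) = -27611 + \left(\left(-2 - 104 + 3 \cdot 10816\right) + 14492\right) 12707 = -27611 + \left(\left(-2 - 104 + 32448\right) + 14492\right) 12707 = -27611 + \left(32342 + 14492\right) 12707 = -27611 + 46834 \cdot 12707 = -27611 + 595119638 = 595092027$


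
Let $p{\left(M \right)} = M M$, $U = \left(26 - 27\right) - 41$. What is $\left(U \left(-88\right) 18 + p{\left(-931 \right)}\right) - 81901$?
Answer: $851388$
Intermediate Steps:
$U = -42$ ($U = -1 - 41 = -42$)
$p{\left(M \right)} = M^{2}$
$\left(U \left(-88\right) 18 + p{\left(-931 \right)}\right) - 81901 = \left(\left(-42\right) \left(-88\right) 18 + \left(-931\right)^{2}\right) - 81901 = \left(3696 \cdot 18 + 866761\right) - 81901 = \left(66528 + 866761\right) - 81901 = 933289 - 81901 = 851388$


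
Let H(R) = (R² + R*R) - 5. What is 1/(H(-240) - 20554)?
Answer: 1/94641 ≈ 1.0566e-5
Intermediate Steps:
H(R) = -5 + 2*R² (H(R) = (R² + R²) - 5 = 2*R² - 5 = -5 + 2*R²)
1/(H(-240) - 20554) = 1/((-5 + 2*(-240)²) - 20554) = 1/((-5 + 2*57600) - 20554) = 1/((-5 + 115200) - 20554) = 1/(115195 - 20554) = 1/94641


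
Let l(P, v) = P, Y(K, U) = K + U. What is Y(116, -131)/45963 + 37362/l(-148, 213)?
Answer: -286211971/1133754 ≈ -252.45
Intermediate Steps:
Y(116, -131)/45963 + 37362/l(-148, 213) = (116 - 131)/45963 + 37362/(-148) = -15*1/45963 + 37362*(-1/148) = -5/15321 - 18681/74 = -286211971/1133754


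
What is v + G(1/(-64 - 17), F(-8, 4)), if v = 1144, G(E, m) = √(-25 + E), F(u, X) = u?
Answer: 1144 + I*√2026/9 ≈ 1144.0 + 5.0012*I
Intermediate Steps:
v + G(1/(-64 - 17), F(-8, 4)) = 1144 + √(-25 + 1/(-64 - 17)) = 1144 + √(-25 + 1/(-81)) = 1144 + √(-25 - 1/81) = 1144 + √(-2026/81) = 1144 + I*√2026/9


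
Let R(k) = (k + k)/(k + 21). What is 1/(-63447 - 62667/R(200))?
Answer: -400/39228207 ≈ -1.0197e-5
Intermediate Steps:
R(k) = 2*k/(21 + k) (R(k) = (2*k)/(21 + k) = 2*k/(21 + k))
1/(-63447 - 62667/R(200)) = 1/(-63447 - 62667/(2*200/(21 + 200))) = 1/(-63447 - 62667/(2*200/221)) = 1/(-63447 - 62667/(2*200*(1/221))) = 1/(-63447 - 62667/400/221) = 1/(-63447 - 62667*221/400) = 1/(-63447 - 13849407/400) = 1/(-39228207/400) = -400/39228207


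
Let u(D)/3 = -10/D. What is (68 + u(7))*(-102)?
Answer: -45492/7 ≈ -6498.9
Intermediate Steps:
u(D) = -30/D (u(D) = 3*(-10/D) = -30/D)
(68 + u(7))*(-102) = (68 - 30/7)*(-102) = (446/7)*(-102) = -45492/7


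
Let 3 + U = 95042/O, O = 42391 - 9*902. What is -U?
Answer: 7777/34273 ≈ 0.22691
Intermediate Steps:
O = 34273 (O = 42391 - 8118 = 34273)
U = -7777/34273 (U = -3 + 95042/34273 = -7777/34273 ≈ -0.22691)
-U = -1*(-7777/34273) = 7777/34273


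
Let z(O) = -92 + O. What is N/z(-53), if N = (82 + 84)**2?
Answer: -27556/145 ≈ -190.04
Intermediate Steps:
N = 27556 (N = 166**2 = 27556)
N/z(-53) = 27556/(-92 - 53) = 27556/(-145) = 27556*(-1/145) = -27556/145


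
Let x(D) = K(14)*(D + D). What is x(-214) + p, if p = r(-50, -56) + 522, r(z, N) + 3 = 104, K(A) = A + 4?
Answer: -7081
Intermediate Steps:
K(A) = 4 + A
r(z, N) = 101 (r(z, N) = -3 + 104 = 101)
x(D) = 36*D (x(D) = (4 + 14)*(D + D) = 18*(2*D) = 36*D)
p = 623 (p = 101 + 522 = 623)
x(-214) + p = 36*(-214) + 623 = -7704 + 623 = -7081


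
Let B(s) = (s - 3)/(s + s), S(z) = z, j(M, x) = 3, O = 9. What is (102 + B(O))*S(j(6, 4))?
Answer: 307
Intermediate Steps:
B(s) = (-3 + s)/(2*s) (B(s) = (-3 + s)/((2*s)) = (-3 + s)*(1/(2*s)) = (-3 + s)/(2*s))
(102 + B(O))*S(j(6, 4)) = (102 + (½)*(-3 + 9)/9)*3 = (102 + (½)*(⅑)*6)*3 = (102 + ⅓)*3 = (307/3)*3 = 307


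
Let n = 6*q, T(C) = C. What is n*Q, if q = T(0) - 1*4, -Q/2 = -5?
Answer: -240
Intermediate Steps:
Q = 10 (Q = -2*(-5) = 10)
q = -4 (q = 0 - 1*4 = 0 - 4 = -4)
n = -24 (n = 6*(-4) = -24)
n*Q = -24*10 = -240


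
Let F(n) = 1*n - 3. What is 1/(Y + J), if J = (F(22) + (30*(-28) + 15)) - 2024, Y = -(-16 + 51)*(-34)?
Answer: -1/1640 ≈ -0.00060976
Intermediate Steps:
Y = 1190 (Y = -35*(-34) = -1*(-1190) = 1190)
F(n) = -3 + n (F(n) = n - 3 = -3 + n)
J = -2830 (J = ((-3 + 22) + (30*(-28) + 15)) - 2024 = (19 + (-840 + 15)) - 2024 = (19 - 825) - 2024 = -806 - 2024 = -2830)
1/(Y + J) = 1/(1190 - 2830) = 1/(-1640) = -1/1640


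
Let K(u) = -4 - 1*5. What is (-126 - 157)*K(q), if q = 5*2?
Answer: 2547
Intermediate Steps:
q = 10
K(u) = -9 (K(u) = -4 - 5 = -9)
(-126 - 157)*K(q) = (-126 - 157)*(-9) = -283*(-9) = 2547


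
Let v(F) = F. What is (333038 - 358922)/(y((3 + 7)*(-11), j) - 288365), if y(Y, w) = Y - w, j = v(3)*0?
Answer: 25884/288475 ≈ 0.089727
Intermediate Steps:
j = 0 (j = 3*0 = 0)
(333038 - 358922)/(y((3 + 7)*(-11), j) - 288365) = (333038 - 358922)/(((3 + 7)*(-11) - 1*0) - 288365) = -25884/((10*(-11) + 0) - 288365) = -25884/((-110 + 0) - 288365) = -25884/(-110 - 288365) = -25884/(-288475) = -25884*(-1/288475) = 25884/288475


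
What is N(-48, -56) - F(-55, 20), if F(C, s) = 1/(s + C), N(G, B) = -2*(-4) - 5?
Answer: 106/35 ≈ 3.0286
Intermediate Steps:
N(G, B) = 3 (N(G, B) = 8 - 5 = 3)
F(C, s) = 1/(C + s)
N(-48, -56) - F(-55, 20) = 3 - 1/(-55 + 20) = 3 - 1/(-35) = 3 - 1*(-1/35) = 3 + 1/35 = 106/35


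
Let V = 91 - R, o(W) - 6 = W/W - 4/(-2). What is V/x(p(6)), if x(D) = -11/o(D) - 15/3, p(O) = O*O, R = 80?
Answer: -99/56 ≈ -1.7679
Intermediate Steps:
o(W) = 9 (o(W) = 6 + (W/W - 4/(-2)) = 6 + (1 - 4*(-½)) = 6 + (1 + 2) = 6 + 3 = 9)
p(O) = O²
x(D) = -56/9 (x(D) = -11/9 - 15/3 = -11*⅑ - 15*⅓ = -11/9 - 5 = -56/9)
V = 11 (V = 91 - 1*80 = 91 - 80 = 11)
V/x(p(6)) = 11/(-56/9) = 11*(-9/56) = -99/56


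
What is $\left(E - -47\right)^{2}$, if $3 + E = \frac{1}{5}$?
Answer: $\frac{48841}{25} \approx 1953.6$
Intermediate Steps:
$E = - \frac{14}{5}$ ($E = -3 + \frac{1}{5} = - \frac{14}{5} \approx -2.8$)
$\left(E - -47\right)^{2} = \left(- \frac{14}{5} - -47\right)^{2} = \left(- \frac{14}{5} + \left(-5 + 52\right)\right)^{2} = \left(- \frac{14}{5} + 47\right)^{2} = \left(\frac{221}{5}\right)^{2} = \frac{48841}{25}$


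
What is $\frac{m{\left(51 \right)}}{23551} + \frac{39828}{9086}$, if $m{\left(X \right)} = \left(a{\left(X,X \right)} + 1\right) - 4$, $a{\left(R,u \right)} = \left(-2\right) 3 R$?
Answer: $\frac{3864387}{884233} \approx 4.3703$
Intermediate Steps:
$a{\left(R,u \right)} = - 6 R$
$m{\left(X \right)} = -3 - 6 X$ ($m{\left(X \right)} = \left(- 6 X + 1\right) - 4 = \left(1 - 6 X\right) - 4 = -3 - 6 X$)
$\frac{m{\left(51 \right)}}{23551} + \frac{39828}{9086} = \frac{-3 - 306}{23551} + \frac{39828}{9086} = \left(-3 - 306\right) \frac{1}{23551} + 39828 \cdot \frac{1}{9086} = \left(-309\right) \frac{1}{23551} + \frac{19914}{4543} = - \frac{309}{23551} + \frac{19914}{4543} = \frac{3864387}{884233}$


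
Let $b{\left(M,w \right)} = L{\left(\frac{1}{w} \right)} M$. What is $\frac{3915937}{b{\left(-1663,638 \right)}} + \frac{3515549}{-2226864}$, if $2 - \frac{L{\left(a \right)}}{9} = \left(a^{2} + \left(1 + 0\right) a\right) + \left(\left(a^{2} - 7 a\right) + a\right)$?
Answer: $- \frac{17610450738145175}{133526366541072} \approx -131.89$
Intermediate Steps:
$L{\left(a \right)} = 18 - 18 a^{2} + 45 a$ ($L{\left(a \right)} = 18 - 9 \left(\left(a^{2} + \left(1 + 0\right) a\right) + \left(\left(a^{2} - 7 a\right) + a\right)\right) = 18 - 9 \left(\left(a^{2} + 1 a\right) + \left(a^{2} - 6 a\right)\right) = 18 - 9 \left(\left(a^{2} + a\right) + \left(a^{2} - 6 a\right)\right) = 18 - 9 \left(\left(a + a^{2}\right) + \left(a^{2} - 6 a\right)\right) = 18 - 9 \left(- 5 a + 2 a^{2}\right) = 18 - \left(- 45 a + 18 a^{2}\right) = 18 - 18 a^{2} + 45 a$)
$b{\left(M,w \right)} = M \left(18 - \frac{18}{w^{2}} + \frac{45}{w}\right)$ ($b{\left(M,w \right)} = \left(18 - 18 \left(\frac{1}{w}\right)^{2} + \frac{45}{w}\right) M = \left(18 - \frac{18}{w^{2}} + \frac{45}{w}\right) M = M \left(18 - \frac{18}{w^{2}} + \frac{45}{w}\right)$)
$\frac{3915937}{b{\left(-1663,638 \right)}} + \frac{3515549}{-2226864} = \frac{3915937}{18 \left(-1663\right) - - \frac{29934}{407044} + 45 \left(-1663\right) \frac{1}{638}} + \frac{3515549}{-2226864} = \frac{3915937}{-29934 - \left(-29934\right) \frac{1}{407044} + 45 \left(-1663\right) \frac{1}{638}} + 3515549 \left(- \frac{1}{2226864}\right) = \frac{3915937}{-29934 + \frac{14967}{203522} - \frac{74835}{638}} - \frac{206797}{130992} = \frac{3915937}{- \frac{3058042473}{101761}} - \frac{206797}{130992} = 3915937 \left(- \frac{101761}{3058042473}\right) - \frac{206797}{130992} = - \frac{398489665057}{3058042473} - \frac{206797}{130992} = - \frac{17610450738145175}{133526366541072}$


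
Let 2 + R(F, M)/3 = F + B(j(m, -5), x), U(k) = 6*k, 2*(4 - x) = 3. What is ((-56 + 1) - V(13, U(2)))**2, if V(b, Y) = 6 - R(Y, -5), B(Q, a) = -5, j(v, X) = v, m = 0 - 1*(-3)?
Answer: 2116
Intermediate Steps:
m = 3 (m = 0 + 3 = 3)
x = 5/2 (x = 4 - 1/2*3 = 4 - 3/2 = 5/2 ≈ 2.5000)
R(F, M) = -21 + 3*F (R(F, M) = -6 + 3*(F - 5) = -6 + 3*(-5 + F) = -6 + (-15 + 3*F) = -21 + 3*F)
V(b, Y) = 27 - 3*Y (V(b, Y) = 6 - (-21 + 3*Y) = 6 + (21 - 3*Y) = 27 - 3*Y)
((-56 + 1) - V(13, U(2)))**2 = ((-56 + 1) - (27 - 18*2))**2 = (-55 - (27 - 3*12))**2 = (-55 - (27 - 36))**2 = (-55 - 1*(-9))**2 = (-55 + 9)**2 = (-46)**2 = 2116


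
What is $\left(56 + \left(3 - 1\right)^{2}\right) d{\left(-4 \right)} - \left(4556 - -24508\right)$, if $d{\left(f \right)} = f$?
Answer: $-29304$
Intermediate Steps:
$\left(56 + \left(3 - 1\right)^{2}\right) d{\left(-4 \right)} - \left(4556 - -24508\right) = \left(56 + \left(3 - 1\right)^{2}\right) \left(-4\right) - \left(4556 - -24508\right) = \left(56 + 2^{2}\right) \left(-4\right) - \left(4556 + 24508\right) = \left(56 + 4\right) \left(-4\right) - 29064 = 60 \left(-4\right) - 29064 = -240 - 29064 = -29304$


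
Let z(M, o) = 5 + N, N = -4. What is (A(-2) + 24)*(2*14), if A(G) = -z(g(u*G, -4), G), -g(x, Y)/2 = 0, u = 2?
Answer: 644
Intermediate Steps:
g(x, Y) = 0 (g(x, Y) = -2*0 = 0)
z(M, o) = 1 (z(M, o) = 5 - 4 = 1)
A(G) = -1 (A(G) = -1*1 = -1)
(A(-2) + 24)*(2*14) = (-1 + 24)*(2*14) = 23*28 = 644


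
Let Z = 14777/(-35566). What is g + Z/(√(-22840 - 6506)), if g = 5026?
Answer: 5026 + 14777*I*√29346/1043719836 ≈ 5026.0 + 0.0024254*I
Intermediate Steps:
Z = -14777/35566 (Z = 14777*(-1/35566) = -14777/35566 ≈ -0.41548)
g + Z/(√(-22840 - 6506)) = 5026 - 14777/(35566*√(-22840 - 6506)) = 5026 - 14777*(-I*√29346/29346)/35566 = 5026 - (-14777)*I*√29346/1043719836 = 5026 + 14777*I*√29346/1043719836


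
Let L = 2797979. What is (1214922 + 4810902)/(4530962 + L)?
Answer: 6025824/7328941 ≈ 0.82220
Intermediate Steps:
(1214922 + 4810902)/(4530962 + L) = (1214922 + 4810902)/(4530962 + 2797979) = 6025824/7328941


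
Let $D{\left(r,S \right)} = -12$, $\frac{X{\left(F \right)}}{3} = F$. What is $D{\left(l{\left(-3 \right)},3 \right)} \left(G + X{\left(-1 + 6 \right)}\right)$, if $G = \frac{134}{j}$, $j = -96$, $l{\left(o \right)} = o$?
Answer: $- \frac{653}{4} \approx -163.25$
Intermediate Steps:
$X{\left(F \right)} = 3 F$
$G = - \frac{67}{48}$ ($G = \frac{134}{-96} = 134 \left(- \frac{1}{96}\right) = - \frac{67}{48} \approx -1.3958$)
$D{\left(l{\left(-3 \right)},3 \right)} \left(G + X{\left(-1 + 6 \right)}\right) = - 12 \left(- \frac{67}{48} + 3 \left(-1 + 6\right)\right) = - 12 \left(- \frac{67}{48} + 3 \cdot 5\right) = - 12 \left(- \frac{67}{48} + 15\right) = \left(-12\right) \frac{653}{48} = - \frac{653}{4}$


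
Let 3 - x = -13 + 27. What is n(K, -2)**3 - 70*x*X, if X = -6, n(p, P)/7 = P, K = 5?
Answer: -7364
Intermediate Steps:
n(p, P) = 7*P
x = -11 (x = 3 - (-13 + 27) = 3 - 1*14 = 3 - 14 = -11)
n(K, -2)**3 - 70*x*X = (7*(-2))**3 - 70*(-11)*(-6) = (-14)**3 - (-770)*(-6) = -2744 - 1*4620 = -2744 - 4620 = -7364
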